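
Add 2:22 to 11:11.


13:33

Start: 671 minutes from midnight
Add: 142 minutes
Total: 813 minutes
Hours: 813 ÷ 60 = 13 remainder 33


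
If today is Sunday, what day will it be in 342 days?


Start: Sunday (index 6)
(6 + 342) mod 7
= 348 mod 7
= 5
Index 5 → Saturday

Saturday


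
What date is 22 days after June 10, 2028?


July 2, 2028

Start: June 10, 2028
Add 22 days
June 10 → July 1: 30 - 10 + 1 = 21 days (22 - 21 = 1 left)
July 1 + 1 = July 2, 2028


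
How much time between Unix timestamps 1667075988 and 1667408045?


Difference = 1667408045 - 1667075988 = 332057 seconds
In hours: 332057 / 3600 ≈ 92.2
In days: 332057 / 86400 ≈ 3.84

332057 seconds (92.2 hours / 3.84 days)


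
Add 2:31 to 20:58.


23:29

Start: 1258 minutes from midnight
Add: 151 minutes
Total: 1409 minutes
Hours: 1409 ÷ 60 = 23 remainder 29


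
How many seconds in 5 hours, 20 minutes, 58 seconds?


Hours: 5 × 3600 = 18000
Minutes: 20 × 60 = 1200
Seconds: 58
Total = 18000 + 1200 + 58 = 19258

19258 seconds


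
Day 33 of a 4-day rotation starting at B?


Shift B

Shifts: A, B, C, D
Start: B (index 1)
Day 33: (1 + 33 - 1) mod 4
= 33 mod 4
= 1
Index 1 → shift B


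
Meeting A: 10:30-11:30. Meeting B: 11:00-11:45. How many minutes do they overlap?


Meeting A: 630-690 (in minutes from midnight)
Meeting B: 660-705
Overlap start = max(630, 660) = 660
Overlap end = min(690, 705) = 690
Overlap = max(0, 690 - 660) = 30 min

30 minutes


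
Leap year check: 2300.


Rules: divisible by 4 AND (not by 100 OR by 400)
2300 ÷ 4 = 575 exactly → divisible by 4
2300 ÷ 100 = 23 exactly → divisible by 100
2300 ÷ 400 = 5 remainder 300 → not divisible by 400
Divisible by 100 but not by 400 → not a leap year

No


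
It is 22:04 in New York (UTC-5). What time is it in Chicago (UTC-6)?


Time difference = UTC-6 - UTC-5 = -1 hours
New hour = (22 -1) mod 24
= 21 mod 24 = 21
Minutes unchanged → 21:04

21:04


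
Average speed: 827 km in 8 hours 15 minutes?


100.2 km/h

Distance: 827 km
Time: 8h 15m = 495 min = 495/60 = 33/4 hours
Speed = 827 ÷ (33/4) = 827 × 4 / 33 = 3308/33 ≈ 100.2 km/h


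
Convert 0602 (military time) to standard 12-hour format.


Hour: 6
6 < 12 → AM

6:02 AM


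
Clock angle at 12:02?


Hour hand (12 ≡ 0 on the dial): 0×30 + 2×0.5 = 1.0°
Minute hand = 2×6 = 12°
Difference = |1.0 - 12| = 11.0°

11.0°


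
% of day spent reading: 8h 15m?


34.4%

Time: 495 minutes
Day: 1440 minutes
Percentage = (495/1440) × 100 ≈ 34.4%


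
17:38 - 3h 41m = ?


13:57

Start: 1058 minutes from midnight
Subtract: 221 minutes
Remaining: 1058 - 221 = 837
Hours: 13, Minutes: 57


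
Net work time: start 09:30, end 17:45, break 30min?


Total time = (17×60+45) - (9×60+30)
= 1065 - 570 = 495 min
Minus break: 495 - 30 = 465 min
= 7h 45m

7h 45m (465 minutes)


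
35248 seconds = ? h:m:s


Hours: 35248 ÷ 3600 = 9 remainder 2848
Minutes: 2848 ÷ 60 = 47 remainder 28
Seconds: 28

9h 47m 28s


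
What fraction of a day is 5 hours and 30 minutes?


0.2292 (22.92%)

Total minutes: 5×60 + 30 = 330
Day = 24×60 = 1440 minutes
Fraction = 330/1440 ≈ 0.2292
As a percentage: 330/1440 × 100 ≈ 22.92%


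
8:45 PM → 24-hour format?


20:45

Input: 8:45 PM
PM: 8 + 12 = 20


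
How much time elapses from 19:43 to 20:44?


End time in minutes: 20×60 + 44 = 1244
Start time in minutes: 19×60 + 43 = 1183
Difference = 1244 - 1183 = 61 minutes
= 1 hours 1 minutes

1h 1m


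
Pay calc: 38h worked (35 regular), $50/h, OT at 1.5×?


$1975.00

Regular: 35h × $50 = $1750.00
Overtime: 38 - 35 = 3h
OT pay: 3h × $50 × 1.5 = $225.00
Total = $1750.00 + $225.00 = $1975.00


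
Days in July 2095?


31 days

Month: July (month 7)
July has 31 days


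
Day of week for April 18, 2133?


Saturday

Zeller's congruence:
q=18, m=4, k=33, j=21
h = (18 + ⌊13×5/5⌋ + 33 + ⌊33/4⌋ + ⌊21/4⌋ - 2×21) mod 7
= (18 + 13 + 33 + 8 + 5 - 42) mod 7
= 35 mod 7 = 0
h=0 → Saturday


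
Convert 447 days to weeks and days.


Weeks: 447 ÷ 7 = 63 remainder 6

63 weeks 6 days


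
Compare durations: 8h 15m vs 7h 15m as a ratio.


Duration 1: 495 minutes
Duration 2: 435 minutes
Ratio = 495:435
GCD = 15
Simplified = 33:29
As a decimal: 33/29 ≈ 1.14

33:29 (1.14)


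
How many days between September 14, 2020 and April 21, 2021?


219 days

From September 14, 2020 to April 21, 2021
Rest of September 2020: 30 - 14 = 16
Full months: October 31, November 30, December 31, January 31, February 2021 28, March 31
Days into April 2021: 21
Total = 16 + 31 + 30 + 31 + 31 + 28 + 31 + 21 = 219 days


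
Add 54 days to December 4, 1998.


Start: December 4, 1998
Add 54 days
December 4 → January 1: 31 - 4 + 1 = 28 days (54 - 28 = 26 left)
January 1 + 26 = January 27, 1999

January 27, 1999


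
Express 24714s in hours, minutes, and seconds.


6h 51m 54s

Hours: 24714 ÷ 3600 = 6 remainder 3114
Minutes: 3114 ÷ 60 = 51 remainder 54
Seconds: 54


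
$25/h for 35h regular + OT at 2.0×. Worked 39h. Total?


$1075.00

Regular: 35h × $25 = $875.00
Overtime: 39 - 35 = 4h
OT pay: 4h × $25 × 2.0 = $200.00
Total = $875.00 + $200.00 = $1075.00


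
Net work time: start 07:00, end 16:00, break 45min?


Total time = (16×60+0) - (7×60+0)
= 960 - 420 = 540 min
Minus break: 540 - 45 = 495 min
= 8h 15m

8h 15m (495 minutes)


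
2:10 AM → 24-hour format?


Input: 2:10 AM
AM hour stays: 2

02:10


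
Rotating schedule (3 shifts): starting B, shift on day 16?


Shifts: A, B, C
Start: B (index 1)
Day 16: (1 + 16 - 1) mod 3
= 16 mod 3
= 1
Index 1 → shift B

Shift B


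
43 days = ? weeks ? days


Weeks: 43 ÷ 7 = 6 remainder 1

6 weeks 1 days


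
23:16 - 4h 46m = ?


Start: 1396 minutes from midnight
Subtract: 286 minutes
Remaining: 1396 - 286 = 1110
Hours: 18, Minutes: 30

18:30


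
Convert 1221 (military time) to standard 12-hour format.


Hour: 12
12 → 12 PM (noon)

12:21 PM


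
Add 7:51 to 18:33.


Start: 1113 minutes from midnight
Add: 471 minutes
Total: 1584 minutes
Hours: 1584 ÷ 60 = 26 remainder 24
26 ≥ 24 → 26 - 24 = 2 (next day)

02:24 (next day)


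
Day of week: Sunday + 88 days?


Thursday

Start: Sunday (index 6)
(6 + 88) mod 7
= 94 mod 7
= 3
Index 3 → Thursday


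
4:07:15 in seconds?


14835 seconds

Hours: 4 × 3600 = 14400
Minutes: 7 × 60 = 420
Seconds: 15
Total = 14400 + 420 + 15 = 14835


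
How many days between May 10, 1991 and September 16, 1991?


129 days

From May 10, 1991 to September 16, 1991
Rest of May 1991: 31 - 10 = 21
Full months: June 30, July 31, August 31
Days into September 1991: 16
Total = 21 + 30 + 31 + 31 + 16 = 129 days


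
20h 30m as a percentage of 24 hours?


Total minutes: 20×60 + 30 = 1230
Day = 24×60 = 1440 minutes
Fraction = 1230/1440 ≈ 0.8542
As a percentage: 1230/1440 × 100 ≈ 85.42%

0.8542 (85.42%)


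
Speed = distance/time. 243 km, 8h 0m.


Distance: 243 km
Time: 8 hours
Speed = 243 / 8 ≈ 30.4 km/h

30.4 km/h


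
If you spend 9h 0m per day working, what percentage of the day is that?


Time: 540 minutes
Day: 1440 minutes
Percentage = (540/1440) × 100 = 37.5%

37.5%


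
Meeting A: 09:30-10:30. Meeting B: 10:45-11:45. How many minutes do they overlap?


0 minutes

Meeting A: 570-630 (in minutes from midnight)
Meeting B: 645-705
Overlap start = max(570, 645) = 645
Overlap end = min(630, 705) = 630
Overlap = max(0, 630 - 645) = 0 min


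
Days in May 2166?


31 days

Month: May (month 5)
May has 31 days


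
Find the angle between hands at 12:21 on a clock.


Hour hand (12 ≡ 0 on the dial): 0×30 + 21×0.5 = 10.5°
Minute hand = 21×6 = 126°
Difference = |10.5 - 126| = 115.5°

115.5°


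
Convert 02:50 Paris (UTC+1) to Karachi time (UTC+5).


06:50

Time difference = UTC+5 - UTC+1 = +4 hours
New hour = (2 + 4) mod 24
= 6 mod 24 = 6
Minutes unchanged → 06:50


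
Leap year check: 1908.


Rules: divisible by 4 AND (not by 100 OR by 400)
1908 ÷ 4 = 477 exactly → divisible by 4
1908 ÷ 100 = 19 remainder 8 → not divisible by 100
Divisible by 4 but not by 100 → leap year

Yes


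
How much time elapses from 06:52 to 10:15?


3h 23m

End time in minutes: 10×60 + 15 = 615
Start time in minutes: 6×60 + 52 = 412
Difference = 615 - 412 = 203 minutes
= 3 hours 23 minutes


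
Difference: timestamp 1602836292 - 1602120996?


Difference = 1602836292 - 1602120996 = 715296 seconds
In hours: 715296 / 3600 ≈ 198.7
In days: 715296 / 86400 ≈ 8.28

715296 seconds (198.7 hours / 8.28 days)


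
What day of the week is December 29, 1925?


Zeller's congruence:
q=29, m=12, k=25, j=19
h = (29 + ⌊13×13/5⌋ + 25 + ⌊25/4⌋ + ⌊19/4⌋ - 2×19) mod 7
= (29 + 33 + 25 + 6 + 4 - 38) mod 7
= 59 mod 7 = 3
h=3 → Tuesday

Tuesday


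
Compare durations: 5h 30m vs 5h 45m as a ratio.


22:23 (0.96)

Duration 1: 330 minutes
Duration 2: 345 minutes
Ratio = 330:345
GCD = 15
Simplified = 22:23
As a decimal: 22/23 ≈ 0.96


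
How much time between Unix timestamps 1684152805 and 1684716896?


564091 seconds (156.7 hours / 6.53 days)

Difference = 1684716896 - 1684152805 = 564091 seconds
In hours: 564091 / 3600 ≈ 156.7
In days: 564091 / 86400 ≈ 6.53


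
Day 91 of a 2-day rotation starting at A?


Shifts: A, B
Start: A (index 0)
Day 91: (0 + 91 - 1) mod 2
= 90 mod 2
= 0
Index 0 → shift A

Shift A


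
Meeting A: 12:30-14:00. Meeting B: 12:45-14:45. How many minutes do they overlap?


75 minutes

Meeting A: 750-840 (in minutes from midnight)
Meeting B: 765-885
Overlap start = max(750, 765) = 765
Overlap end = min(840, 885) = 840
Overlap = max(0, 840 - 765) = 75 min


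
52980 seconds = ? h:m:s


14h 43m 0s

Hours: 52980 ÷ 3600 = 14 remainder 2580
Minutes: 2580 ÷ 60 = 43 remainder 0
Seconds: 0


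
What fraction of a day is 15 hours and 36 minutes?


0.6500 (65.00%)

Total minutes: 15×60 + 36 = 936
Day = 24×60 = 1440 minutes
Fraction = 936/1440 = 0.6500
As a percentage: 936/1440 × 100 = 65.00%


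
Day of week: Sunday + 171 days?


Wednesday

Start: Sunday (index 6)
(6 + 171) mod 7
= 177 mod 7
= 2
Index 2 → Wednesday


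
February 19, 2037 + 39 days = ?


March 30, 2037

Start: February 19, 2037
Add 39 days
February 19 → March 1: 28 - 19 + 1 = 10 days (39 - 10 = 29 left)
March 1 + 29 = March 30, 2037


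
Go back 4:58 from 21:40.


Start: 1300 minutes from midnight
Subtract: 298 minutes
Remaining: 1300 - 298 = 1002
Hours: 16, Minutes: 42

16:42


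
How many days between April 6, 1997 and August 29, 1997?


145 days

From April 6, 1997 to August 29, 1997
Rest of April 1997: 30 - 6 = 24
Full months: May 31, June 30, July 31
Days into August 1997: 29
Total = 24 + 31 + 30 + 31 + 29 = 145 days


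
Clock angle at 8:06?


153.0°

Hour hand = 8×30 + 6×0.5 = 243.0°
Minute hand = 6×6 = 36°
Difference = |243.0 - 36| = 207.0°
Since > 180°: 360 - 207.0 = 153.0°


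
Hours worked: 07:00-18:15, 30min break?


Total time = (18×60+15) - (7×60+0)
= 1095 - 420 = 675 min
Minus break: 675 - 30 = 645 min
= 10h 45m

10h 45m (645 minutes)


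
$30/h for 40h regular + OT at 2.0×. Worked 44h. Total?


$1440.00

Regular: 40h × $30 = $1200.00
Overtime: 44 - 40 = 4h
OT pay: 4h × $30 × 2.0 = $240.00
Total = $1200.00 + $240.00 = $1440.00


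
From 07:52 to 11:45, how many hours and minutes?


3h 53m

End time in minutes: 11×60 + 45 = 705
Start time in minutes: 7×60 + 52 = 472
Difference = 705 - 472 = 233 minutes
= 3 hours 53 minutes


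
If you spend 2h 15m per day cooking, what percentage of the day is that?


9.4%

Time: 135 minutes
Day: 1440 minutes
Percentage = (135/1440) × 100 ≈ 9.4%


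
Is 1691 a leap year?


Rules: divisible by 4 AND (not by 100 OR by 400)
1691 ÷ 4 = 422 remainder 3 → not divisible by 4
Not divisible by 4 → not a leap year

No


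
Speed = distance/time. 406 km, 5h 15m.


77.3 km/h

Distance: 406 km
Time: 5h 15m = 315 min = 315/60 = 21/4 hours
Speed = 406 ÷ (21/4) = 406 × 4 / 21 = 1624/21 ≈ 77.3 km/h


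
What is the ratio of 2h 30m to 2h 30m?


1:1 (1.00)

Duration 1: 150 minutes
Duration 2: 150 minutes
Ratio = 150:150
GCD = 150
Simplified = 1:1
As a decimal: 1/1 = 1.00


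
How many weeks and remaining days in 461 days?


Weeks: 461 ÷ 7 = 65 remainder 6

65 weeks 6 days


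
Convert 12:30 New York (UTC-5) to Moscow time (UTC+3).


20:30

Time difference = UTC+3 - UTC-5 = +8 hours
New hour = (12 + 8) mod 24
= 20 mod 24 = 20
Minutes unchanged → 20:30


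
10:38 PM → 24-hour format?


Input: 10:38 PM
PM: 10 + 12 = 22

22:38


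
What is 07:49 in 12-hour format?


Hour: 7
7 < 12 → AM

7:49 AM


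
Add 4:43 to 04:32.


09:15

Start: 272 minutes from midnight
Add: 283 minutes
Total: 555 minutes
Hours: 555 ÷ 60 = 9 remainder 15


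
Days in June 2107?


Month: June (month 6)
June has 30 days

30 days


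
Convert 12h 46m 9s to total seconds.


Hours: 12 × 3600 = 43200
Minutes: 46 × 60 = 2760
Seconds: 9
Total = 43200 + 2760 + 9 = 45969

45969 seconds


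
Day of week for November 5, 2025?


Wednesday

Zeller's congruence:
q=5, m=11, k=25, j=20
h = (5 + ⌊13×12/5⌋ + 25 + ⌊25/4⌋ + ⌊20/4⌋ - 2×20) mod 7
= (5 + 31 + 25 + 6 + 5 - 40) mod 7
= 32 mod 7 = 4
h=4 → Wednesday


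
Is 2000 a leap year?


Rules: divisible by 4 AND (not by 100 OR by 400)
2000 ÷ 4 = 500 exactly → divisible by 4
2000 ÷ 100 = 20 exactly → divisible by 100
2000 ÷ 400 = 5 exactly → divisible by 400
Divisible by 400 → leap year

Yes


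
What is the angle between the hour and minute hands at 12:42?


129.0°

Hour hand (12 ≡ 0 on the dial): 0×30 + 42×0.5 = 21.0°
Minute hand = 42×6 = 252°
Difference = |21.0 - 252| = 231.0°
Since > 180°: 360 - 231.0 = 129.0°


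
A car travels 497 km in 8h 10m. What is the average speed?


Distance: 497 km
Time: 8h 10m = 490 min = 490/60 = 49/6 hours
Speed = 497 ÷ (49/6) = 497 × 6 / 49 = 2982/49 ≈ 60.9 km/h

60.9 km/h


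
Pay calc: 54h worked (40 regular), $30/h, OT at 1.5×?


Regular: 40h × $30 = $1200.00
Overtime: 54 - 40 = 14h
OT pay: 14h × $30 × 1.5 = $630.00
Total = $1200.00 + $630.00 = $1830.00

$1830.00


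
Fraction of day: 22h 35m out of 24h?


0.9410 (94.10%)

Total minutes: 22×60 + 35 = 1355
Day = 24×60 = 1440 minutes
Fraction = 1355/1440 ≈ 0.9410
As a percentage: 1355/1440 × 100 ≈ 94.10%


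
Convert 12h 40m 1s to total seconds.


Hours: 12 × 3600 = 43200
Minutes: 40 × 60 = 2400
Seconds: 1
Total = 43200 + 2400 + 1 = 45601

45601 seconds


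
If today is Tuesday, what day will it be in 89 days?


Start: Tuesday (index 1)
(1 + 89) mod 7
= 90 mod 7
= 6
Index 6 → Sunday

Sunday


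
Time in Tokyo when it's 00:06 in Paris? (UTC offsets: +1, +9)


08:06

Time difference = UTC+9 - UTC+1 = +8 hours
New hour = (0 + 8) mod 24
= 8 mod 24 = 8
Minutes unchanged → 08:06


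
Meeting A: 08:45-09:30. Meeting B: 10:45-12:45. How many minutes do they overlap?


Meeting A: 525-570 (in minutes from midnight)
Meeting B: 645-765
Overlap start = max(525, 645) = 645
Overlap end = min(570, 765) = 570
Overlap = max(0, 570 - 645) = 0 min

0 minutes


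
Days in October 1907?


Month: October (month 10)
October has 31 days

31 days


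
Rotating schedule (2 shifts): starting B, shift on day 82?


Shift A

Shifts: A, B
Start: B (index 1)
Day 82: (1 + 82 - 1) mod 2
= 82 mod 2
= 0
Index 0 → shift A


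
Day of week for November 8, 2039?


Zeller's congruence:
q=8, m=11, k=39, j=20
h = (8 + ⌊13×12/5⌋ + 39 + ⌊39/4⌋ + ⌊20/4⌋ - 2×20) mod 7
= (8 + 31 + 39 + 9 + 5 - 40) mod 7
= 52 mod 7 = 3
h=3 → Tuesday

Tuesday


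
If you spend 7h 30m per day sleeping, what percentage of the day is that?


31.3%

Time: 450 minutes
Day: 1440 minutes
Percentage = (450/1440) × 100 ≈ 31.3%


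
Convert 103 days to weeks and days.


14 weeks 5 days

Weeks: 103 ÷ 7 = 14 remainder 5


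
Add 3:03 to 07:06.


10:09

Start: 426 minutes from midnight
Add: 183 minutes
Total: 609 minutes
Hours: 609 ÷ 60 = 10 remainder 9


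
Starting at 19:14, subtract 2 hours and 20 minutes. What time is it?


Start: 1154 minutes from midnight
Subtract: 140 minutes
Remaining: 1154 - 140 = 1014
Hours: 16, Minutes: 54

16:54


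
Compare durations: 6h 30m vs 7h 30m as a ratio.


13:15 (0.87)

Duration 1: 390 minutes
Duration 2: 450 minutes
Ratio = 390:450
GCD = 30
Simplified = 13:15
As a decimal: 13/15 ≈ 0.87


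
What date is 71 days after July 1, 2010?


Start: July 1, 2010
Add 71 days
July 1 → August 1: 31 - 1 + 1 = 31 days (71 - 31 = 40 left)
August 1 → September 1: 31 - 1 + 1 = 31 days (40 - 31 = 9 left)
September 1 + 9 = September 10, 2010

September 10, 2010


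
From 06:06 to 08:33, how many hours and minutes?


End time in minutes: 8×60 + 33 = 513
Start time in minutes: 6×60 + 6 = 366
Difference = 513 - 366 = 147 minutes
= 2 hours 27 minutes

2h 27m


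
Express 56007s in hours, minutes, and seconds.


Hours: 56007 ÷ 3600 = 15 remainder 2007
Minutes: 2007 ÷ 60 = 33 remainder 27
Seconds: 27

15h 33m 27s


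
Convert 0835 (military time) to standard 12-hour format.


8:35 AM

Hour: 8
8 < 12 → AM


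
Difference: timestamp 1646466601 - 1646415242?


51359 seconds (14.3 hours / 0.59 days)

Difference = 1646466601 - 1646415242 = 51359 seconds
In hours: 51359 / 3600 ≈ 14.3
In days: 51359 / 86400 ≈ 0.59


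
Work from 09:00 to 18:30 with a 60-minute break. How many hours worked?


8h 30m (510 minutes)

Total time = (18×60+30) - (9×60+0)
= 1110 - 540 = 570 min
Minus break: 570 - 60 = 510 min
= 8h 30m


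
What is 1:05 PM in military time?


13:05

Input: 1:05 PM
PM: 1 + 12 = 13


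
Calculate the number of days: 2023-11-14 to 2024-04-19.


From November 14, 2023 to April 19, 2024
Rest of November 2023: 30 - 14 = 16
Full months: December 31, January 31, February 2024 29, March 31
Days into April 2024: 19
Total = 16 + 31 + 31 + 29 + 31 + 19 = 157 days

157 days


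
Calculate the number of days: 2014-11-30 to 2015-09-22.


296 days

From November 30, 2014 to September 22, 2015
Rest of November 2014: 30 - 30 = 0
Full months: December 31, January 31, February 2015 28, March 31, April 30, May 31, June 30, July 31, August 31
Days into September 2015: 22
Total = 0 + 31 + 31 + 28 + 31 + 30 + 31 + 30 + 31 + 31 + 22 = 296 days


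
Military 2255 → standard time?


Hour: 22
22 - 12 = 10 → PM

10:55 PM


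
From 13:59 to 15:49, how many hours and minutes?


End time in minutes: 15×60 + 49 = 949
Start time in minutes: 13×60 + 59 = 839
Difference = 949 - 839 = 110 minutes
= 1 hours 50 minutes

1h 50m


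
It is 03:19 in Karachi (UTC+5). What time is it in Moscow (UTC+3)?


01:19

Time difference = UTC+3 - UTC+5 = -2 hours
New hour = (3 -2) mod 24
= 1 mod 24 = 1
Minutes unchanged → 01:19


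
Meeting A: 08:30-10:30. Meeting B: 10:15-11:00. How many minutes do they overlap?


Meeting A: 510-630 (in minutes from midnight)
Meeting B: 615-660
Overlap start = max(510, 615) = 615
Overlap end = min(630, 660) = 630
Overlap = max(0, 630 - 615) = 15 min

15 minutes


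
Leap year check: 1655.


Rules: divisible by 4 AND (not by 100 OR by 400)
1655 ÷ 4 = 413 remainder 3 → not divisible by 4
Not divisible by 4 → not a leap year

No


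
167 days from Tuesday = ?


Monday

Start: Tuesday (index 1)
(1 + 167) mod 7
= 168 mod 7
= 0
Index 0 → Monday


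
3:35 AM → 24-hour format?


Input: 3:35 AM
AM hour stays: 3

03:35


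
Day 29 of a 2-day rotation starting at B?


Shift B

Shifts: A, B
Start: B (index 1)
Day 29: (1 + 29 - 1) mod 2
= 29 mod 2
= 1
Index 1 → shift B


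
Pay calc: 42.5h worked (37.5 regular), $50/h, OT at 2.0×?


$2375.00

Regular: 37.5h × $50 = $1875.00
Overtime: 42.5 - 37.5 = 5.0h
OT pay: 5.0h × $50 × 2.0 = $500.00
Total = $1875.00 + $500.00 = $2375.00


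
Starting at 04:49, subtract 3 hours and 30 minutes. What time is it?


Start: 289 minutes from midnight
Subtract: 210 minutes
Remaining: 289 - 210 = 79
Hours: 1, Minutes: 19

01:19


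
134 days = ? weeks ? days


Weeks: 134 ÷ 7 = 19 remainder 1

19 weeks 1 days


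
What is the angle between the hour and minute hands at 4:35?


72.5°

Hour hand = 4×30 + 35×0.5 = 137.5°
Minute hand = 35×6 = 210°
Difference = |137.5 - 210| = 72.5°


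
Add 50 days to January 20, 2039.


March 11, 2039

Start: January 20, 2039
Add 50 days
January 20 → February 1: 31 - 20 + 1 = 12 days (50 - 12 = 38 left)
February 1 → March 1: 28 - 1 + 1 = 28 days (38 - 28 = 10 left)
March 1 + 10 = March 11, 2039


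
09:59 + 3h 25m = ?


13:24

Start: 599 minutes from midnight
Add: 205 minutes
Total: 804 minutes
Hours: 804 ÷ 60 = 13 remainder 24


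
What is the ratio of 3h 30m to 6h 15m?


14:25 (0.56)

Duration 1: 210 minutes
Duration 2: 375 minutes
Ratio = 210:375
GCD = 15
Simplified = 14:25
As a decimal: 14/25 = 0.56


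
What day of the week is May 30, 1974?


Zeller's congruence:
q=30, m=5, k=74, j=19
h = (30 + ⌊13×6/5⌋ + 74 + ⌊74/4⌋ + ⌊19/4⌋ - 2×19) mod 7
= (30 + 15 + 74 + 18 + 4 - 38) mod 7
= 103 mod 7 = 5
h=5 → Thursday

Thursday


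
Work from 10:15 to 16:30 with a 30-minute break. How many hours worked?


5h 45m (345 minutes)

Total time = (16×60+30) - (10×60+15)
= 990 - 615 = 375 min
Minus break: 375 - 30 = 345 min
= 5h 45m


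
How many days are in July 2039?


Month: July (month 7)
July has 31 days

31 days


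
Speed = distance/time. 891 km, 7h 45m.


115.0 km/h

Distance: 891 km
Time: 7h 45m = 465 min = 465/60 = 31/4 hours
Speed = 891 ÷ (31/4) = 891 × 4 / 31 = 3564/31 ≈ 115.0 km/h


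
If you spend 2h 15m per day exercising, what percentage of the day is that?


9.4%

Time: 135 minutes
Day: 1440 minutes
Percentage = (135/1440) × 100 ≈ 9.4%


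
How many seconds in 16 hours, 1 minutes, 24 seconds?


Hours: 16 × 3600 = 57600
Minutes: 1 × 60 = 60
Seconds: 24
Total = 57600 + 60 + 24 = 57684

57684 seconds


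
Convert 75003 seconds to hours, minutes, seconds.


Hours: 75003 ÷ 3600 = 20 remainder 3003
Minutes: 3003 ÷ 60 = 50 remainder 3
Seconds: 3

20h 50m 3s


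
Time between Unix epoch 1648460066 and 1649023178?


563112 seconds (156.4 hours / 6.52 days)

Difference = 1649023178 - 1648460066 = 563112 seconds
In hours: 563112 / 3600 ≈ 156.4
In days: 563112 / 86400 ≈ 6.52


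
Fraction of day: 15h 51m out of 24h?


Total minutes: 15×60 + 51 = 951
Day = 24×60 = 1440 minutes
Fraction = 951/1440 ≈ 0.6604
As a percentage: 951/1440 × 100 ≈ 66.04%

0.6604 (66.04%)


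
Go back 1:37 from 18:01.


Start: 1081 minutes from midnight
Subtract: 97 minutes
Remaining: 1081 - 97 = 984
Hours: 16, Minutes: 24

16:24


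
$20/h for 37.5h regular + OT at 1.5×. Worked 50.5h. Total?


$1140.00

Regular: 37.5h × $20 = $750.00
Overtime: 50.5 - 37.5 = 13.0h
OT pay: 13.0h × $20 × 1.5 = $390.00
Total = $750.00 + $390.00 = $1140.00


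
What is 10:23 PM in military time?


Input: 10:23 PM
PM: 10 + 12 = 22

22:23


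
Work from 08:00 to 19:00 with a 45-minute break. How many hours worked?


10h 15m (615 minutes)

Total time = (19×60+0) - (8×60+0)
= 1140 - 480 = 660 min
Minus break: 660 - 45 = 615 min
= 10h 15m


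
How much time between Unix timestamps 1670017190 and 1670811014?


793824 seconds (220.5 hours / 9.19 days)

Difference = 1670811014 - 1670017190 = 793824 seconds
In hours: 793824 / 3600 ≈ 220.5
In days: 793824 / 86400 ≈ 9.19


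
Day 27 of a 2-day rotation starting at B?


Shifts: A, B
Start: B (index 1)
Day 27: (1 + 27 - 1) mod 2
= 27 mod 2
= 1
Index 1 → shift B

Shift B


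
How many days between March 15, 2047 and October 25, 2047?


224 days

From March 15, 2047 to October 25, 2047
Rest of March 2047: 31 - 15 = 16
Full months: April 30, May 31, June 30, July 31, August 31, September 30
Days into October 2047: 25
Total = 16 + 30 + 31 + 30 + 31 + 31 + 30 + 25 = 224 days


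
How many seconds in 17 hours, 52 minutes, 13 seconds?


Hours: 17 × 3600 = 61200
Minutes: 52 × 60 = 3120
Seconds: 13
Total = 61200 + 3120 + 13 = 64333

64333 seconds


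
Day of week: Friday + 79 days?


Sunday

Start: Friday (index 4)
(4 + 79) mod 7
= 83 mod 7
= 6
Index 6 → Sunday


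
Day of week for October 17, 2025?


Zeller's congruence:
q=17, m=10, k=25, j=20
h = (17 + ⌊13×11/5⌋ + 25 + ⌊25/4⌋ + ⌊20/4⌋ - 2×20) mod 7
= (17 + 28 + 25 + 6 + 5 - 40) mod 7
= 41 mod 7 = 6
h=6 → Friday

Friday


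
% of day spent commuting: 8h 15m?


Time: 495 minutes
Day: 1440 minutes
Percentage = (495/1440) × 100 ≈ 34.4%

34.4%


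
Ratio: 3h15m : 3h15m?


Duration 1: 195 minutes
Duration 2: 195 minutes
Ratio = 195:195
GCD = 195
Simplified = 1:1
As a decimal: 1/1 = 1.00

1:1 (1.00)


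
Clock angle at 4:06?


87.0°

Hour hand = 4×30 + 6×0.5 = 123.0°
Minute hand = 6×6 = 36°
Difference = |123.0 - 36| = 87.0°


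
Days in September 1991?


Month: September (month 9)
September has 30 days

30 days


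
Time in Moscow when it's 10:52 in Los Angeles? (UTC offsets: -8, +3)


21:52

Time difference = UTC+3 - UTC-8 = +11 hours
New hour = (10 + 11) mod 24
= 21 mod 24 = 21
Minutes unchanged → 21:52


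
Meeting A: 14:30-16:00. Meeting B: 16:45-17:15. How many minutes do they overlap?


Meeting A: 870-960 (in minutes from midnight)
Meeting B: 1005-1035
Overlap start = max(870, 1005) = 1005
Overlap end = min(960, 1035) = 960
Overlap = max(0, 960 - 1005) = 0 min

0 minutes


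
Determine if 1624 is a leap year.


Yes

Rules: divisible by 4 AND (not by 100 OR by 400)
1624 ÷ 4 = 406 exactly → divisible by 4
1624 ÷ 100 = 16 remainder 24 → not divisible by 100
Divisible by 4 but not by 100 → leap year


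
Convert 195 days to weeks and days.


27 weeks 6 days

Weeks: 195 ÷ 7 = 27 remainder 6


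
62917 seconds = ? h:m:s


17h 28m 37s

Hours: 62917 ÷ 3600 = 17 remainder 1717
Minutes: 1717 ÷ 60 = 28 remainder 37
Seconds: 37


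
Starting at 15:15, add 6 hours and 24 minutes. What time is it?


21:39

Start: 915 minutes from midnight
Add: 384 minutes
Total: 1299 minutes
Hours: 1299 ÷ 60 = 21 remainder 39


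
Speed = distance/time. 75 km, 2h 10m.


Distance: 75 km
Time: 2h 10m = 130 min = 130/60 = 13/6 hours
Speed = 75 ÷ (13/6) = 75 × 6 / 13 = 450/13 ≈ 34.6 km/h

34.6 km/h


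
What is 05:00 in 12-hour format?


Hour: 5
5 < 12 → AM

5:00 AM


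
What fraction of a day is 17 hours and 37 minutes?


Total minutes: 17×60 + 37 = 1057
Day = 24×60 = 1440 minutes
Fraction = 1057/1440 ≈ 0.7340
As a percentage: 1057/1440 × 100 ≈ 73.40%

0.7340 (73.40%)


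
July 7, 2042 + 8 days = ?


July 15, 2042

Start: July 7, 2042
Add 8 days
July 7 + 8 = July 15, 2042


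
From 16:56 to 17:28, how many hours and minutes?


End time in minutes: 17×60 + 28 = 1048
Start time in minutes: 16×60 + 56 = 1016
Difference = 1048 - 1016 = 32 minutes
= 0 hours 32 minutes

0h 32m


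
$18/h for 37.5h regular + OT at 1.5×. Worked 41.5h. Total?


$783.00

Regular: 37.5h × $18 = $675.00
Overtime: 41.5 - 37.5 = 4.0h
OT pay: 4.0h × $18 × 1.5 = $108.00
Total = $675.00 + $108.00 = $783.00


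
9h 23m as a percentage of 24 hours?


0.3910 (39.10%)

Total minutes: 9×60 + 23 = 563
Day = 24×60 = 1440 minutes
Fraction = 563/1440 ≈ 0.3910
As a percentage: 563/1440 × 100 ≈ 39.10%


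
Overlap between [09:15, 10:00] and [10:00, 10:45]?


0 minutes

Meeting A: 555-600 (in minutes from midnight)
Meeting B: 600-645
Overlap start = max(555, 600) = 600
Overlap end = min(600, 645) = 600
Overlap = max(0, 600 - 600) = 0 min


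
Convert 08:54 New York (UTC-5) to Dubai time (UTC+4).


Time difference = UTC+4 - UTC-5 = +9 hours
New hour = (8 + 9) mod 24
= 17 mod 24 = 17
Minutes unchanged → 17:54

17:54


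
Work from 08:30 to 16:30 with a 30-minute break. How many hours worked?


Total time = (16×60+30) - (8×60+30)
= 990 - 510 = 480 min
Minus break: 480 - 30 = 450 min
= 7h 30m

7h 30m (450 minutes)


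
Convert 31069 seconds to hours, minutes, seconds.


Hours: 31069 ÷ 3600 = 8 remainder 2269
Minutes: 2269 ÷ 60 = 37 remainder 49
Seconds: 49

8h 37m 49s


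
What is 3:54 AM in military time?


Input: 3:54 AM
AM hour stays: 3

03:54


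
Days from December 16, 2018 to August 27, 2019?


254 days

From December 16, 2018 to August 27, 2019
Rest of December 2018: 31 - 16 = 15
Full months: January 31, February 2019 28, March 31, April 30, May 31, June 30, July 31
Days into August 2019: 27
Total = 15 + 31 + 28 + 31 + 30 + 31 + 30 + 31 + 27 = 254 days


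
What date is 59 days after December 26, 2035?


February 23, 2036

Start: December 26, 2035
Add 59 days
December 26 → January 1: 31 - 26 + 1 = 6 days (59 - 6 = 53 left)
January 1 → February 1: 31 - 1 + 1 = 31 days (53 - 31 = 22 left)
February 1 + 22 = February 23, 2036


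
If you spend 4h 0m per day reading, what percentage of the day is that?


16.7%

Time: 240 minutes
Day: 1440 minutes
Percentage = (240/1440) × 100 ≈ 16.7%


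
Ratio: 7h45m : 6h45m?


31:27 (1.15)

Duration 1: 465 minutes
Duration 2: 405 minutes
Ratio = 465:405
GCD = 15
Simplified = 31:27
As a decimal: 31/27 ≈ 1.15


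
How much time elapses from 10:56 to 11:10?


End time in minutes: 11×60 + 10 = 670
Start time in minutes: 10×60 + 56 = 656
Difference = 670 - 656 = 14 minutes
= 0 hours 14 minutes

0h 14m


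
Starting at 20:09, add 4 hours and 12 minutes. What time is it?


00:21 (next day)

Start: 1209 minutes from midnight
Add: 252 minutes
Total: 1461 minutes
Hours: 1461 ÷ 60 = 24 remainder 21
24 ≥ 24 → 24 - 24 = 0 (next day)


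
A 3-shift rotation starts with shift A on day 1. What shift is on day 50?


Shifts: A, B, C
Start: A (index 0)
Day 50: (0 + 50 - 1) mod 3
= 49 mod 3
= 1
Index 1 → shift B

Shift B


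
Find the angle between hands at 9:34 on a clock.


83.0°

Hour hand = 9×30 + 34×0.5 = 287.0°
Minute hand = 34×6 = 204°
Difference = |287.0 - 204| = 83.0°


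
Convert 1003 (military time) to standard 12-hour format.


Hour: 10
10 < 12 → AM

10:03 AM


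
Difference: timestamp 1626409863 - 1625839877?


Difference = 1626409863 - 1625839877 = 569986 seconds
In hours: 569986 / 3600 ≈ 158.3
In days: 569986 / 86400 ≈ 6.60

569986 seconds (158.3 hours / 6.60 days)


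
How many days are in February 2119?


Month: February (month 2)
February: 28 or 29 (leap year)
2119 leap year? No

28 days


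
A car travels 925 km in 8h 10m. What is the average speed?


Distance: 925 km
Time: 8h 10m = 490 min = 490/60 = 49/6 hours
Speed = 925 ÷ (49/6) = 925 × 6 / 49 = 5550/49 ≈ 113.3 km/h

113.3 km/h


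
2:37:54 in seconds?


Hours: 2 × 3600 = 7200
Minutes: 37 × 60 = 2220
Seconds: 54
Total = 7200 + 2220 + 54 = 9474

9474 seconds


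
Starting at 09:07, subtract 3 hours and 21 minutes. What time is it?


05:46

Start: 547 minutes from midnight
Subtract: 201 minutes
Remaining: 547 - 201 = 346
Hours: 5, Minutes: 46


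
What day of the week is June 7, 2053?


Saturday

Zeller's congruence:
q=7, m=6, k=53, j=20
h = (7 + ⌊13×7/5⌋ + 53 + ⌊53/4⌋ + ⌊20/4⌋ - 2×20) mod 7
= (7 + 18 + 53 + 13 + 5 - 40) mod 7
= 56 mod 7 = 0
h=0 → Saturday


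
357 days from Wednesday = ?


Wednesday

Start: Wednesday (index 2)
(2 + 357) mod 7
= 359 mod 7
= 2
Index 2 → Wednesday


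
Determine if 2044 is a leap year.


Yes

Rules: divisible by 4 AND (not by 100 OR by 400)
2044 ÷ 4 = 511 exactly → divisible by 4
2044 ÷ 100 = 20 remainder 44 → not divisible by 100
Divisible by 4 but not by 100 → leap year


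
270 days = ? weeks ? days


38 weeks 4 days

Weeks: 270 ÷ 7 = 38 remainder 4


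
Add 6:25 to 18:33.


Start: 1113 minutes from midnight
Add: 385 minutes
Total: 1498 minutes
Hours: 1498 ÷ 60 = 24 remainder 58
24 ≥ 24 → 24 - 24 = 0 (next day)

00:58 (next day)


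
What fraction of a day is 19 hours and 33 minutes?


Total minutes: 19×60 + 33 = 1173
Day = 24×60 = 1440 minutes
Fraction = 1173/1440 ≈ 0.8146
As a percentage: 1173/1440 × 100 ≈ 81.46%

0.8146 (81.46%)


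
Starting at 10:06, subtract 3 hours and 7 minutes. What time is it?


06:59

Start: 606 minutes from midnight
Subtract: 187 minutes
Remaining: 606 - 187 = 419
Hours: 6, Minutes: 59


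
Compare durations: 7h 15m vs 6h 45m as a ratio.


29:27 (1.07)

Duration 1: 435 minutes
Duration 2: 405 minutes
Ratio = 435:405
GCD = 15
Simplified = 29:27
As a decimal: 29/27 ≈ 1.07


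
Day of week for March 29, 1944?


Zeller's congruence:
q=29, m=3, k=44, j=19
h = (29 + ⌊13×4/5⌋ + 44 + ⌊44/4⌋ + ⌊19/4⌋ - 2×19) mod 7
= (29 + 10 + 44 + 11 + 4 - 38) mod 7
= 60 mod 7 = 4
h=4 → Wednesday

Wednesday


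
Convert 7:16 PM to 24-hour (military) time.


Input: 7:16 PM
PM: 7 + 12 = 19

19:16


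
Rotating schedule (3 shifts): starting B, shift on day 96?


Shifts: A, B, C
Start: B (index 1)
Day 96: (1 + 96 - 1) mod 3
= 96 mod 3
= 0
Index 0 → shift A

Shift A


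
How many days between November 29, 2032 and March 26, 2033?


117 days

From November 29, 2032 to March 26, 2033
Rest of November 2032: 30 - 29 = 1
Full months: December 31, January 31, February 2033 28
Days into March 2033: 26
Total = 1 + 31 + 31 + 28 + 26 = 117 days


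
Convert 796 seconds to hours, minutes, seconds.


Hours: 796 ÷ 3600 = 0 remainder 796
Minutes: 796 ÷ 60 = 13 remainder 16
Seconds: 16

0h 13m 16s


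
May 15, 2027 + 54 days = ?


Start: May 15, 2027
Add 54 days
May 15 → June 1: 31 - 15 + 1 = 17 days (54 - 17 = 37 left)
June 1 → July 1: 30 - 1 + 1 = 30 days (37 - 30 = 7 left)
July 1 + 7 = July 8, 2027

July 8, 2027


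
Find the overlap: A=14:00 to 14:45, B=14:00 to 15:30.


45 minutes

Meeting A: 840-885 (in minutes from midnight)
Meeting B: 840-930
Overlap start = max(840, 840) = 840
Overlap end = min(885, 930) = 885
Overlap = max(0, 885 - 840) = 45 min


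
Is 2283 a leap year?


No

Rules: divisible by 4 AND (not by 100 OR by 400)
2283 ÷ 4 = 570 remainder 3 → not divisible by 4
Not divisible by 4 → not a leap year


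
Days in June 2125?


30 days

Month: June (month 6)
June has 30 days


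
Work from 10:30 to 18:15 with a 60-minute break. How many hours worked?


Total time = (18×60+15) - (10×60+30)
= 1095 - 630 = 465 min
Minus break: 465 - 60 = 405 min
= 6h 45m

6h 45m (405 minutes)


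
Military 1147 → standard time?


11:47 AM

Hour: 11
11 < 12 → AM


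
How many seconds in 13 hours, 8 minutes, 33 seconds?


47313 seconds

Hours: 13 × 3600 = 46800
Minutes: 8 × 60 = 480
Seconds: 33
Total = 46800 + 480 + 33 = 47313


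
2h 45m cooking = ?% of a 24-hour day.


Time: 165 minutes
Day: 1440 minutes
Percentage = (165/1440) × 100 ≈ 11.5%

11.5%


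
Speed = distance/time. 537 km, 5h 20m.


Distance: 537 km
Time: 5h 20m = 320 min = 320/60 = 16/3 hours
Speed = 537 ÷ (16/3) = 537 × 3 / 16 = 1611/16 ≈ 100.7 km/h

100.7 km/h


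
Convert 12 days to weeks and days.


Weeks: 12 ÷ 7 = 1 remainder 5

1 weeks 5 days


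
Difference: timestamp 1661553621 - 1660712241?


Difference = 1661553621 - 1660712241 = 841380 seconds
In hours: 841380 / 3600 ≈ 233.7
In days: 841380 / 86400 ≈ 9.74

841380 seconds (233.7 hours / 9.74 days)


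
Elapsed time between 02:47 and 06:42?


End time in minutes: 6×60 + 42 = 402
Start time in minutes: 2×60 + 47 = 167
Difference = 402 - 167 = 235 minutes
= 3 hours 55 minutes

3h 55m


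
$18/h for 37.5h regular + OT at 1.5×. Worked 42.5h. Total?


$810.00

Regular: 37.5h × $18 = $675.00
Overtime: 42.5 - 37.5 = 5.0h
OT pay: 5.0h × $18 × 1.5 = $135.00
Total = $675.00 + $135.00 = $810.00


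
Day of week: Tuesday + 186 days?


Start: Tuesday (index 1)
(1 + 186) mod 7
= 187 mod 7
= 5
Index 5 → Saturday

Saturday


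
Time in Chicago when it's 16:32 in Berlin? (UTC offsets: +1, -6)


Time difference = UTC-6 - UTC+1 = -7 hours
New hour = (16 -7) mod 24
= 9 mod 24 = 9
Minutes unchanged → 09:32

09:32


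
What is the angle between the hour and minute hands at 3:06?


57.0°

Hour hand = 3×30 + 6×0.5 = 93.0°
Minute hand = 6×6 = 36°
Difference = |93.0 - 36| = 57.0°


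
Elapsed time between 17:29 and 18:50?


End time in minutes: 18×60 + 50 = 1130
Start time in minutes: 17×60 + 29 = 1049
Difference = 1130 - 1049 = 81 minutes
= 1 hours 21 minutes

1h 21m


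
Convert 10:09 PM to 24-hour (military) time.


Input: 10:09 PM
PM: 10 + 12 = 22

22:09


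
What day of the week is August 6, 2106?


Zeller's congruence:
q=6, m=8, k=6, j=21
h = (6 + ⌊13×9/5⌋ + 6 + ⌊6/4⌋ + ⌊21/4⌋ - 2×21) mod 7
= (6 + 23 + 6 + 1 + 5 - 42) mod 7
= -1 mod 7 = 6
h=6 → Friday

Friday


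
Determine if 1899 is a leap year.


No

Rules: divisible by 4 AND (not by 100 OR by 400)
1899 ÷ 4 = 474 remainder 3 → not divisible by 4
Not divisible by 4 → not a leap year


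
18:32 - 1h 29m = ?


Start: 1112 minutes from midnight
Subtract: 89 minutes
Remaining: 1112 - 89 = 1023
Hours: 17, Minutes: 3

17:03


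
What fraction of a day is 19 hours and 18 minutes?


Total minutes: 19×60 + 18 = 1158
Day = 24×60 = 1440 minutes
Fraction = 1158/1440 ≈ 0.8042
As a percentage: 1158/1440 × 100 ≈ 80.42%

0.8042 (80.42%)


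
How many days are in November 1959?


Month: November (month 11)
November has 30 days

30 days


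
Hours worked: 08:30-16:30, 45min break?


Total time = (16×60+30) - (8×60+30)
= 990 - 510 = 480 min
Minus break: 480 - 45 = 435 min
= 7h 15m

7h 15m (435 minutes)


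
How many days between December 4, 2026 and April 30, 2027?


147 days

From December 4, 2026 to April 30, 2027
Rest of December 2026: 31 - 4 = 27
Full months: January 31, February 2027 28, March 31
Days into April 2027: 30
Total = 27 + 31 + 28 + 31 + 30 = 147 days


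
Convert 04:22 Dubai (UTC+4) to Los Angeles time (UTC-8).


16:22 (previous day)

Time difference = UTC-8 - UTC+4 = -12 hours
New hour = (4 -12) mod 24
= -8 mod 24 = 16
Minutes unchanged → 16:22; -8 < 0 → previous day


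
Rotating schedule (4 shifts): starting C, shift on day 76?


Shifts: A, B, C, D
Start: C (index 2)
Day 76: (2 + 76 - 1) mod 4
= 77 mod 4
= 1
Index 1 → shift B

Shift B


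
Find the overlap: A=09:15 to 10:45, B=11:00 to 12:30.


0 minutes

Meeting A: 555-645 (in minutes from midnight)
Meeting B: 660-750
Overlap start = max(555, 660) = 660
Overlap end = min(645, 750) = 645
Overlap = max(0, 645 - 660) = 0 min


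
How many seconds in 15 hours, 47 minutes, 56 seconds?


Hours: 15 × 3600 = 54000
Minutes: 47 × 60 = 2820
Seconds: 56
Total = 54000 + 2820 + 56 = 56876

56876 seconds


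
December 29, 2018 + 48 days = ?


February 15, 2019

Start: December 29, 2018
Add 48 days
December 29 → January 1: 31 - 29 + 1 = 3 days (48 - 3 = 45 left)
January 1 → February 1: 31 - 1 + 1 = 31 days (45 - 31 = 14 left)
February 1 + 14 = February 15, 2019


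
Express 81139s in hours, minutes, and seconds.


22h 32m 19s

Hours: 81139 ÷ 3600 = 22 remainder 1939
Minutes: 1939 ÷ 60 = 32 remainder 19
Seconds: 19


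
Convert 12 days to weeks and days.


Weeks: 12 ÷ 7 = 1 remainder 5

1 weeks 5 days
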